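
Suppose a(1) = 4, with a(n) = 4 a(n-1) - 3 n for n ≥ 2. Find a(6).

1714

a(2) = 4*4 - 6 = 10
a(3) = 4*10 - 9 = 31
a(4) = 4*31 - 12 = 112
a(5) = 4*112 - 15 = 433
a(6) = 4*433 - 18 = 1714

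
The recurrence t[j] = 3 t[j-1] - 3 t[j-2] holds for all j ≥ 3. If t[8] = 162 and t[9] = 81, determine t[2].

Rearranging, t[j-2] = (t[j] - 3 t[j-1]) / -3.
t[7] = (81 - 3*162) / -3 = -405/-3 = 135
t[6] = (162 - 3*135) / -3 = -243/-3 = 81
t[5] = (135 - 3*81) / -3 = -108/-3 = 36
t[4] = (81 - 3*36) / -3 = -27/-3 = 9
t[3] = (36 - 3*9) / -3 = 9/-3 = -3
t[2] = (9 - 3*(-3)) / -3 = 18/-3 = -6

-6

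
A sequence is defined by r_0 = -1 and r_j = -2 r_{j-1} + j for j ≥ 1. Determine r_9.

r_1 = -2·(-1) + 1 = 3
r_2 = -2·3 + 2 = -4
r_3 = -2·(-4) + 3 = 11
r_4 = -2·11 + 4 = -18
r_5 = -2·(-18) + 5 = 41
r_6 = -2·41 + 6 = -76
r_7 = -2·(-76) + 7 = 159
r_8 = -2·159 + 8 = -310
r_9 = -2·(-310) + 9 = 629

629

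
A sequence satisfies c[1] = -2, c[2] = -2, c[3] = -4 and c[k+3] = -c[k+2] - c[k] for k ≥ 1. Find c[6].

8

c[4] = -(-4) - (-2) = 6
c[5] = -6 - (-2) = -4
c[6] = -(-4) - (-4) = 8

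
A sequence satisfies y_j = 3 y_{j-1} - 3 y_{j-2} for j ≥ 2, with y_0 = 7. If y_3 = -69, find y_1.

Let y_1 = x.
y_2 = -21 + 3x
y_3 = -63 + 6x
So -63 + 6x = -69, giving x = -1.

-1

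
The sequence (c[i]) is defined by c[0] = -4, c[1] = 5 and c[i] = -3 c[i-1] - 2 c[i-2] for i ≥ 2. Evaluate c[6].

c[2] = -3(5) - 2(-4) = -7
c[3] = -3(-7) - 2(5) = 11
c[4] = -3(11) - 2(-7) = -19
c[5] = -3(-19) - 2(11) = 35
c[6] = -3(35) - 2(-19) = -67

-67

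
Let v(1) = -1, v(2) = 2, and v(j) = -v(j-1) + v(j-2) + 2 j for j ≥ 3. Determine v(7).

7

v(3) = -2 + (-1) + 6 = 3
v(4) = -3 + 2 + 8 = 7
v(5) = -7 + 3 + 10 = 6
v(6) = -6 + 7 + 12 = 13
v(7) = -13 + 6 + 14 = 7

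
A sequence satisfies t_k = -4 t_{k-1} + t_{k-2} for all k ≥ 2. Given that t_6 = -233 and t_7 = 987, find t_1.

-1

Rearranging, t_{k-2} = t_k + 4 t_{k-1}.
t_5 = 987 + 4*(-233) = 55
t_4 = -233 + 4*55 = -13
t_3 = 55 + 4*(-13) = 3
t_2 = -13 + 4*3 = -1
t_1 = 3 + 4*(-1) = -1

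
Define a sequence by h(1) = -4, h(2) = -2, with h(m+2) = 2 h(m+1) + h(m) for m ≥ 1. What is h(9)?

h(3) = 2(-2) + (-4) = -8
h(4) = 2(-8) + (-2) = -18
h(5) = 2(-18) + (-8) = -44
h(6) = 2(-44) + (-18) = -106
h(7) = 2(-106) + (-44) = -256
h(8) = 2(-256) + (-106) = -618
h(9) = 2(-618) + (-256) = -1492

-1492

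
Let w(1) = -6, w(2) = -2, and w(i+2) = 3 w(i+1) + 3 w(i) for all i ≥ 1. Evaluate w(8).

-16578

w(3) = 3*(-2) + 3*(-6) = -24
w(4) = 3*(-24) + 3*(-2) = -78
w(5) = 3*(-78) + 3*(-24) = -306
w(6) = 3*(-306) + 3*(-78) = -1152
w(7) = 3*(-1152) + 3*(-306) = -4374
w(8) = 3*(-4374) + 3*(-1152) = -16578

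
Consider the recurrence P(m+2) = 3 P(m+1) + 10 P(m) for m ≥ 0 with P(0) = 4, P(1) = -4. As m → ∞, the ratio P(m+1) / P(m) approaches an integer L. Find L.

5

The characteristic equation is r^2 - 3r - 10 = 0, which factors as (r - 5)(r + 2) = 0.
So the roots are 5 and -2. Since |5| > |-2| and the coefficient of 5^m is non-zero, the ratio tends to 5.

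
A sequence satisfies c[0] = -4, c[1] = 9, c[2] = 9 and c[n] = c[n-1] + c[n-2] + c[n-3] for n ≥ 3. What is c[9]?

c[3] = 9 + 9 + (-4) = 14
c[4] = 14 + 9 + 9 = 32
c[5] = 32 + 14 + 9 = 55
c[6] = 55 + 32 + 14 = 101
c[7] = 101 + 55 + 32 = 188
c[8] = 188 + 101 + 55 = 344
c[9] = 344 + 188 + 101 = 633

633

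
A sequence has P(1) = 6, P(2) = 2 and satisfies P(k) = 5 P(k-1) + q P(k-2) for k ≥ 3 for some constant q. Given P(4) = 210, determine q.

5

P(3) = 10 + 6q
P(4) = 50 + 32q
So 50 + 32q = 210, giving q = 5.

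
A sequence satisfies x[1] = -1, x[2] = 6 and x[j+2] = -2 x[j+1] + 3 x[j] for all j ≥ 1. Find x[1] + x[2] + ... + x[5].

x[3] = -2·6 + 3·(-1) = -15
x[4] = -2·(-15) + 3·6 = 48
x[5] = -2·48 + 3·(-15) = -141
Sum = (-1) + 6 + (-15) + 48 + (-141) = -103

-103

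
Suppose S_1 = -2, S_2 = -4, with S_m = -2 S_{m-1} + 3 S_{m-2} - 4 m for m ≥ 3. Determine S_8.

S_3 = -2*(-4) + 3*(-2) - 12 = -10
S_4 = -2*(-10) + 3*(-4) - 16 = -8
S_5 = -2*(-8) + 3*(-10) - 20 = -34
S_6 = -2*(-34) + 3*(-8) - 24 = 20
S_7 = -2*20 + 3*(-34) - 28 = -170
S_8 = -2*(-170) + 3*20 - 32 = 368

368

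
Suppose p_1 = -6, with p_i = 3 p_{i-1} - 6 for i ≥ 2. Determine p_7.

-6558

p_2 = 3·(-6) - 6 = -24
p_3 = 3·(-24) - 6 = -78
p_4 = 3·(-78) - 6 = -240
p_5 = 3·(-240) - 6 = -726
p_6 = 3·(-726) - 6 = -2184
p_7 = 3·(-2184) - 6 = -6558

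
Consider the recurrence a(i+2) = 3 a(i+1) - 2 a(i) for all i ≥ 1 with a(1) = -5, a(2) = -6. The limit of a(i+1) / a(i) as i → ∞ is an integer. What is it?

2

The characteristic equation is r^2 - 3r + 2 = 0, which factors as (r - 2)(r - 1) = 0.
So the roots are 2 and 1. Since |2| > |1| and the coefficient of 2^i is non-zero, the ratio tends to 2.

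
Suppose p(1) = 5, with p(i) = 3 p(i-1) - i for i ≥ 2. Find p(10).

73817

p(2) = 3(5) - 2 = 13
p(3) = 3(13) - 3 = 36
p(4) = 3(36) - 4 = 104
p(5) = 3(104) - 5 = 307
p(6) = 3(307) - 6 = 915
p(7) = 3(915) - 7 = 2738
p(8) = 3(2738) - 8 = 8206
p(9) = 3(8206) - 9 = 24609
p(10) = 3(24609) - 10 = 73817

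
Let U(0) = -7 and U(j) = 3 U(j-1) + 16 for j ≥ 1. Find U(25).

847288609435

The fixed point is 16/(1 - 3) = -8, so U(j) + 8 = 3(U(j-1) + 8).
Hence U(j) = 1·3^j - 8.
U(25) = 1·3^{25} - 8 = 1·847288609443 - 8 = 847288609435.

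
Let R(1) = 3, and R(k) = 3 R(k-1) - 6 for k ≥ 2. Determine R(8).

R(2) = 3·3 - 6 = 3
R(3) = 3·3 - 6 = 3
R(4) = 3·3 - 6 = 3
R(5) = 3·3 - 6 = 3
R(6) = 3·3 - 6 = 3
R(7) = 3·3 - 6 = 3
R(8) = 3·3 - 6 = 3

3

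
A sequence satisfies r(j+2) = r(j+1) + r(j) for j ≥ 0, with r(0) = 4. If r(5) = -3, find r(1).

Let r(1) = z.
r(2) = 4 + z
r(3) = 4 + 2z
r(4) = 8 + 3z
r(5) = 12 + 5z
So 12 + 5z = -3, giving z = -3.

-3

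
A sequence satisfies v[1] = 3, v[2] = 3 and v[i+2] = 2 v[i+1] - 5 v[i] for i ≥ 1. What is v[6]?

123

v[3] = 2·3 - 5·3 = -9
v[4] = 2·(-9) - 5·3 = -33
v[5] = 2·(-33) - 5·(-9) = -21
v[6] = 2·(-21) - 5·(-33) = 123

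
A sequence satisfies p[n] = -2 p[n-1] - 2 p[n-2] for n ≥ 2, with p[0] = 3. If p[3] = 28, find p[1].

8

Let p[1] = x.
p[2] = -6 - 2x
p[3] = 12 + 2x
So 12 + 2x = 28, giving x = 8.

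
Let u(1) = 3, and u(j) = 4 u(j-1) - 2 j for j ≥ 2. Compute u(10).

378660

u(2) = 4(3) - 4 = 8
u(3) = 4(8) - 6 = 26
u(4) = 4(26) - 8 = 96
u(5) = 4(96) - 10 = 374
u(6) = 4(374) - 12 = 1484
u(7) = 4(1484) - 14 = 5922
u(8) = 4(5922) - 16 = 23672
u(9) = 4(23672) - 18 = 94670
u(10) = 4(94670) - 20 = 378660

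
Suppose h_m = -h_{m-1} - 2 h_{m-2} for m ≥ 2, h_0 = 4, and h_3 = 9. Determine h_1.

Let h_1 = v.
h_2 = -8 - v
h_3 = 8 - v
So 8 - v = 9, giving v = -1.

-1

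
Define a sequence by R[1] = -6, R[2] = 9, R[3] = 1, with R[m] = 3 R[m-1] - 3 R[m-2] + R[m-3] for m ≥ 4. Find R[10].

R[4] = 3*1 - 3*9 + (-6) = -30
R[5] = 3*(-30) - 3*1 + 9 = -84
R[6] = 3*(-84) - 3*(-30) + 1 = -161
R[7] = 3*(-161) - 3*(-84) + (-30) = -261
R[8] = 3*(-261) - 3*(-161) + (-84) = -384
R[9] = 3*(-384) - 3*(-261) + (-161) = -530
R[10] = 3*(-530) - 3*(-384) + (-261) = -699

-699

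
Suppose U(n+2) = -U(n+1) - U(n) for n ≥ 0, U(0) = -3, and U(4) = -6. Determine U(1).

Let U(1) = z.
U(2) = 3 - z
U(3) = -3
U(4) = z
So z = -6, giving z = -6.

-6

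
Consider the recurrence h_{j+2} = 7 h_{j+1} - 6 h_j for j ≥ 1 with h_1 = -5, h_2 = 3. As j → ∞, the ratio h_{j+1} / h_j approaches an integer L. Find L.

The characteristic equation is r^2 - 7r + 6 = 0, which factors as (r - 6)(r - 1) = 0.
So the roots are 6 and 1. Since |6| > |1| and the coefficient of 6^j is non-zero, the ratio tends to 6.

6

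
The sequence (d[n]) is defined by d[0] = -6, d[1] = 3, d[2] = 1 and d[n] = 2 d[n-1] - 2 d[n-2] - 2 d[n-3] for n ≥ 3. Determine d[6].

-36

d[3] = 2·1 - 2·3 - 2·(-6) = 8
d[4] = 2·8 - 2·1 - 2·3 = 8
d[5] = 2·8 - 2·8 - 2·1 = -2
d[6] = 2·(-2) - 2·8 - 2·8 = -36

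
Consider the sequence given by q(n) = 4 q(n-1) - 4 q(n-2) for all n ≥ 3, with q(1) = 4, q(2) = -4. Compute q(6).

q(3) = 4·(-4) - 4·4 = -32
q(4) = 4·(-32) - 4·(-4) = -112
q(5) = 4·(-112) - 4·(-32) = -320
q(6) = 4·(-320) - 4·(-112) = -832

-832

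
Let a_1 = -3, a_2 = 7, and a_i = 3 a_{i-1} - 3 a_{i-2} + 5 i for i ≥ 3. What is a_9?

a_3 = 3(7) - 3(-3) + 15 = 45
a_4 = 3(45) - 3(7) + 20 = 134
a_5 = 3(134) - 3(45) + 25 = 292
a_6 = 3(292) - 3(134) + 30 = 504
a_7 = 3(504) - 3(292) + 35 = 671
a_8 = 3(671) - 3(504) + 40 = 541
a_9 = 3(541) - 3(671) + 45 = -345

-345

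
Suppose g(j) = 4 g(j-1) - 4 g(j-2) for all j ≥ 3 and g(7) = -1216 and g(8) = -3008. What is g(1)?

8

Rearranging, g(j-2) = (g(j) - 4 g(j-1)) / -4.
g(6) = (-3008 - 4*(-1216)) / -4 = 1856/-4 = -464
g(5) = (-1216 - 4*(-464)) / -4 = 640/-4 = -160
g(4) = (-464 - 4*(-160)) / -4 = 176/-4 = -44
g(3) = (-160 - 4*(-44)) / -4 = 16/-4 = -4
g(2) = (-44 - 4*(-4)) / -4 = -28/-4 = 7
g(1) = (-4 - 4*7) / -4 = -32/-4 = 8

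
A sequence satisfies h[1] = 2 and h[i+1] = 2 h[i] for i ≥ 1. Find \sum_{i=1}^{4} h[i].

30

h[2] = 2(2) = 4
h[3] = 2(4) = 8
h[4] = 2(8) = 16
Sum = 2 + 4 + 8 + 16 = 30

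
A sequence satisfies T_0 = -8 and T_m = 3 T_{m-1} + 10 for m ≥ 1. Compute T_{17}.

-387420494

The fixed point is 10/(1 - 3) = -5, so T_m + 5 = 3(T_{m-1} + 5).
Hence T_m = -3·3^m - 5.
T_{17} = -3·3^{17} - 5 = -3·129140163 - 5 = -387420494.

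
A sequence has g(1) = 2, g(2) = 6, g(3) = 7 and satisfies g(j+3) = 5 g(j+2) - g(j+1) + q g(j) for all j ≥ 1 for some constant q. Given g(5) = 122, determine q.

-1

g(4) = 29 + 2q
g(5) = 138 + 16q
So 138 + 16q = 122, giving q = -1.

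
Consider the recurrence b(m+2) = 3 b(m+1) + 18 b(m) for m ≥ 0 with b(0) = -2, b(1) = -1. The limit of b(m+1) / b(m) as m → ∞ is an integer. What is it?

6

The characteristic equation is r^2 - 3r - 18 = 0, which factors as (r - 6)(r + 3) = 0.
So the roots are 6 and -3. Since |6| > |-3| and the coefficient of 6^m is non-zero, the ratio tends to 6.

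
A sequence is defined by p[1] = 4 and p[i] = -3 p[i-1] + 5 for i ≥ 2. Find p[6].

p[2] = -3(4) + 5 = -7
p[3] = -3(-7) + 5 = 26
p[4] = -3(26) + 5 = -73
p[5] = -3(-73) + 5 = 224
p[6] = -3(224) + 5 = -667

-667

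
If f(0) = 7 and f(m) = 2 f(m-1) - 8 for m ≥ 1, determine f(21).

-2097144

The fixed point is -8/(1 - 2) = 8, so f(m) - 8 = 2(f(m-1) - 8).
Hence f(m) = -1·2^m + 8.
f(21) = -1·2^{21} + 8 = -1·2097152 + 8 = -2097144.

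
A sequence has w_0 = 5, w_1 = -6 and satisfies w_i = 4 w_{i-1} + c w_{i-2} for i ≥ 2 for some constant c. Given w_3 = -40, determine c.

w_2 = -24 + 5c
w_3 = -96 + 14c
So -96 + 14c = -40, giving c = 4.

4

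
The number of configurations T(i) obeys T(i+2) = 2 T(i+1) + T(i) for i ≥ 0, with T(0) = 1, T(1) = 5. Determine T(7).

915

T(2) = 2(5) + 1 = 11
T(3) = 2(11) + 5 = 27
T(4) = 2(27) + 11 = 65
T(5) = 2(65) + 27 = 157
T(6) = 2(157) + 65 = 379
T(7) = 2(379) + 157 = 915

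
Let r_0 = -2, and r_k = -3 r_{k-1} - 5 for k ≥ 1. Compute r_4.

r_1 = -3(-2) - 5 = 1
r_2 = -3(1) - 5 = -8
r_3 = -3(-8) - 5 = 19
r_4 = -3(19) - 5 = -62

-62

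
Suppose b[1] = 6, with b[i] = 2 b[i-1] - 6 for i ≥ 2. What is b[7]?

6

b[2] = 2·6 - 6 = 6
b[3] = 2·6 - 6 = 6
b[4] = 2·6 - 6 = 6
b[5] = 2·6 - 6 = 6
b[6] = 2·6 - 6 = 6
b[7] = 2·6 - 6 = 6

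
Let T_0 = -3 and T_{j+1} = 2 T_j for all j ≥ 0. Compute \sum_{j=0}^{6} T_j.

T_1 = 2*(-3) = -6
T_2 = 2*(-6) = -12
T_3 = 2*(-12) = -24
T_4 = 2*(-24) = -48
T_5 = 2*(-48) = -96
T_6 = 2*(-96) = -192
Sum = (-3) + (-6) + (-12) + (-24) + (-48) + (-96) + (-192) = -381

-381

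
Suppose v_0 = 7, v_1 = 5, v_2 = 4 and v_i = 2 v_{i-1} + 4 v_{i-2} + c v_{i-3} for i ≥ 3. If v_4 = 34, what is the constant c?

-2

v_3 = 28 + 7c
v_4 = 72 + 19c
So 72 + 19c = 34, giving c = -2.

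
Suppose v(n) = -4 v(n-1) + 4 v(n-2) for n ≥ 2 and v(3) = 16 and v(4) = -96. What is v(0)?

Rearranging, v(n-2) = (v(n) + 4 v(n-1)) / 4.
v(2) = (-96 + 4·16) / 4 = -32/4 = -8
v(1) = (16 + 4·(-8)) / 4 = -16/4 = -4
v(0) = (-8 + 4·(-4)) / 4 = -24/4 = -6

-6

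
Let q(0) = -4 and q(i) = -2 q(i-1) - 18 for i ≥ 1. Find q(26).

The fixed point is -18/(1 + 2) = -6, so q(i) + 6 = -2(q(i-1) + 6).
Hence q(i) = 2·(-2)^i - 6.
q(26) = 2·(-2)^{26} - 6 = 2·67108864 - 6 = 134217722.

134217722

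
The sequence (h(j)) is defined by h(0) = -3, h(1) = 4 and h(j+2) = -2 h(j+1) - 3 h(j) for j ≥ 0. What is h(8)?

-107

h(2) = -2(4) - 3(-3) = 1
h(3) = -2(1) - 3(4) = -14
h(4) = -2(-14) - 3(1) = 25
h(5) = -2(25) - 3(-14) = -8
h(6) = -2(-8) - 3(25) = -59
h(7) = -2(-59) - 3(-8) = 142
h(8) = -2(142) - 3(-59) = -107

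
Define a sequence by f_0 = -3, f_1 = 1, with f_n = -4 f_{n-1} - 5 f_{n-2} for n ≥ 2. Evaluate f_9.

3841

f_2 = -4·1 - 5·(-3) = 11
f_3 = -4·11 - 5·1 = -49
f_4 = -4·(-49) - 5·11 = 141
f_5 = -4·141 - 5·(-49) = -319
f_6 = -4·(-319) - 5·141 = 571
f_7 = -4·571 - 5·(-319) = -689
f_8 = -4·(-689) - 5·571 = -99
f_9 = -4·(-99) - 5·(-689) = 3841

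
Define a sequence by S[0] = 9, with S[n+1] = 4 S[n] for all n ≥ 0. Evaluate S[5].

9216

S[1] = 4·9 = 36
S[2] = 4·36 = 144
S[3] = 4·144 = 576
S[4] = 4·576 = 2304
S[5] = 4·2304 = 9216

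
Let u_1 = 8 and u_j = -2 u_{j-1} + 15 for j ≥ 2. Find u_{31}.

3221225477

The fixed point is 15/(1 + 2) = 5, so u_j - 5 = -2(u_{j-1} - 5).
Hence u_j = 3·(-2)^{j-1} + 5.
u_{31} = 3·(-2)^{30} + 5 = 3·1073741824 + 5 = 3221225477.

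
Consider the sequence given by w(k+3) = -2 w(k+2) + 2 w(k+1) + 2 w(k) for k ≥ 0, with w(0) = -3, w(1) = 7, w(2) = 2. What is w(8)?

240

w(3) = -2*2 + 2*7 + 2*(-3) = 4
w(4) = -2*4 + 2*2 + 2*7 = 10
w(5) = -2*10 + 2*4 + 2*2 = -8
w(6) = -2*(-8) + 2*10 + 2*4 = 44
w(7) = -2*44 + 2*(-8) + 2*10 = -84
w(8) = -2*(-84) + 2*44 + 2*(-8) = 240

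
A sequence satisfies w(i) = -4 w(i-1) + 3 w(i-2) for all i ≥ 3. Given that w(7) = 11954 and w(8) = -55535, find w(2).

Rearranging, w(i-2) = (w(i) + 4 w(i-1)) / 3.
w(6) = (-55535 + 4(11954)) / 3 = -7719/3 = -2573
w(5) = (11954 + 4(-2573)) / 3 = 1662/3 = 554
w(4) = (-2573 + 4(554)) / 3 = -357/3 = -119
w(3) = (554 + 4(-119)) / 3 = 78/3 = 26
w(2) = (-119 + 4(26)) / 3 = -15/3 = -5

-5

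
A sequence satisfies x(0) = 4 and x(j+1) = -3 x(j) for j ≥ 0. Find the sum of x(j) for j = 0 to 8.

19684

x(1) = -3(4) = -12
x(2) = -3(-12) = 36
x(3) = -3(36) = -108
x(4) = -3(-108) = 324
x(5) = -3(324) = -972
x(6) = -3(-972) = 2916
x(7) = -3(2916) = -8748
x(8) = -3(-8748) = 26244
Sum = 4 + (-12) + 36 + (-108) + 324 + (-972) + 2916 + (-8748) + 26244 = 19684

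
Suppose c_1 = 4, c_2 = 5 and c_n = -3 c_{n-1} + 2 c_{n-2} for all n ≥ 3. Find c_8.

c_3 = -3·5 + 2·4 = -7
c_4 = -3·(-7) + 2·5 = 31
c_5 = -3·31 + 2·(-7) = -107
c_6 = -3·(-107) + 2·31 = 383
c_7 = -3·383 + 2·(-107) = -1363
c_8 = -3·(-1363) + 2·383 = 4855

4855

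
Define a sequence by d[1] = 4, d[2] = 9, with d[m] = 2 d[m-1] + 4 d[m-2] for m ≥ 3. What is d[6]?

1104

d[3] = 2·9 + 4·4 = 34
d[4] = 2·34 + 4·9 = 104
d[5] = 2·104 + 4·34 = 344
d[6] = 2·344 + 4·104 = 1104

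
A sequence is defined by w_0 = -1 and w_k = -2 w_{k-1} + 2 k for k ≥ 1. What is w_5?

50

w_1 = -2(-1) + 2 = 4
w_2 = -2(4) + 4 = -4
w_3 = -2(-4) + 6 = 14
w_4 = -2(14) + 8 = -20
w_5 = -2(-20) + 10 = 50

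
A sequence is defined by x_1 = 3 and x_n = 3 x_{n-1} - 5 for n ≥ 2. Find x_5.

43

x_2 = 3·3 - 5 = 4
x_3 = 3·4 - 5 = 7
x_4 = 3·7 - 5 = 16
x_5 = 3·16 - 5 = 43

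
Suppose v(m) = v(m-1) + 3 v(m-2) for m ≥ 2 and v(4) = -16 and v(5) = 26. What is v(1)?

8

Rearranging, v(m-2) = (v(m) - v(m-1)) / 3.
v(3) = (26 - (-16)) / 3 = 42/3 = 14
v(2) = (-16 - 14) / 3 = -30/3 = -10
v(1) = (14 - (-10)) / 3 = 24/3 = 8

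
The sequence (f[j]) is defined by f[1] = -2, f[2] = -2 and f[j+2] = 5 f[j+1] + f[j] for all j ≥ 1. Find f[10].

f[3] = 5(-2) + (-2) = -12
f[4] = 5(-12) + (-2) = -62
f[5] = 5(-62) + (-12) = -322
f[6] = 5(-322) + (-62) = -1672
f[7] = 5(-1672) + (-322) = -8682
f[8] = 5(-8682) + (-1672) = -45082
f[9] = 5(-45082) + (-8682) = -234092
f[10] = 5(-234092) + (-45082) = -1215542

-1215542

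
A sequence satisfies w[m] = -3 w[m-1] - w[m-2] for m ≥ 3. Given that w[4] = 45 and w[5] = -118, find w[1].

Rearranging, w[m-2] = -(w[m] + 3 w[m-1]).
w[3] = -(-118 + 3·45) = -17
w[2] = -(45 + 3·(-17)) = 6
w[1] = -(-17 + 3·6) = -1

-1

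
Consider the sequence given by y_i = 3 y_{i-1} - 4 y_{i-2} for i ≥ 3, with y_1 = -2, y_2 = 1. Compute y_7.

-133

y_3 = 3*1 - 4*(-2) = 11
y_4 = 3*11 - 4*1 = 29
y_5 = 3*29 - 4*11 = 43
y_6 = 3*43 - 4*29 = 13
y_7 = 3*13 - 4*43 = -133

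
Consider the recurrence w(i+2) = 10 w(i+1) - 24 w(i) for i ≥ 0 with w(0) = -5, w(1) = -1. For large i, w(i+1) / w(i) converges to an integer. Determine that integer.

The characteristic equation is r^2 - 10r + 24 = 0, which factors as (r - 6)(r - 4) = 0.
So the roots are 6 and 4. Since |6| > |4| and the coefficient of 6^i is non-zero, the ratio tends to 6.

6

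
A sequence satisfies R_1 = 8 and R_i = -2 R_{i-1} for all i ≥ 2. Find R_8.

R_2 = -2·8 = -16
R_3 = -2·(-16) = 32
R_4 = -2·32 = -64
R_5 = -2·(-64) = 128
R_6 = -2·128 = -256
R_7 = -2·(-256) = 512
R_8 = -2·512 = -1024

-1024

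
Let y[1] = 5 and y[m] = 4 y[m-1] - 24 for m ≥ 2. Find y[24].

-211106232532984

The fixed point is -24/(1 - 4) = 8, so y[m] - 8 = 4(y[m-1] - 8).
Hence y[m] = -3·4^{m-1} + 8.
y[24] = -3·4^{23} + 8 = -3·70368744177664 + 8 = -211106232532984.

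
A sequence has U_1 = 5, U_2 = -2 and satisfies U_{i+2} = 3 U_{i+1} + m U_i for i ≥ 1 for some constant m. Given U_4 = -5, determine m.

1

U_3 = -6 + 5m
U_4 = -18 + 13m
So -18 + 13m = -5, giving m = 1.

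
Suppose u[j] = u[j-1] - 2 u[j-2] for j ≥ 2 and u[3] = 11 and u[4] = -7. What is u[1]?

Rearranging, u[j-2] = (u[j] - u[j-1]) / -2.
u[2] = (-7 - 11) / -2 = -18/-2 = 9
u[1] = (11 - 9) / -2 = 2/-2 = -1

-1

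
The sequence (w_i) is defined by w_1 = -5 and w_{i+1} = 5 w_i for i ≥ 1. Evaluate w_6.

w_2 = 5(-5) = -25
w_3 = 5(-25) = -125
w_4 = 5(-125) = -625
w_5 = 5(-625) = -3125
w_6 = 5(-3125) = -15625

-15625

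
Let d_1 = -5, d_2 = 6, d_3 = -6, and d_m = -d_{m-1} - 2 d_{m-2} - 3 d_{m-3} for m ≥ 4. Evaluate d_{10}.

d_4 = -(-6) - 2*6 - 3*(-5) = 9
d_5 = -9 - 2*(-6) - 3*6 = -15
d_6 = -(-15) - 2*9 - 3*(-6) = 15
d_7 = -15 - 2*(-15) - 3*9 = -12
d_8 = -(-12) - 2*15 - 3*(-15) = 27
d_9 = -27 - 2*(-12) - 3*15 = -48
d_{10} = -(-48) - 2*27 - 3*(-12) = 30

30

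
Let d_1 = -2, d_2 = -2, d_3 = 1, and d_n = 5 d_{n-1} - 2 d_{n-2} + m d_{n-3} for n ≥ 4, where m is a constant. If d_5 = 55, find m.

d_4 = 9 - 2m
d_5 = 43 - 12m
So 43 - 12m = 55, giving m = -1.

-1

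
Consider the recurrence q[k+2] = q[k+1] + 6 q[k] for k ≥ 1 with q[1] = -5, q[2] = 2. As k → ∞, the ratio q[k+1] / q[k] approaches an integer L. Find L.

The characteristic equation is r^2 - r - 6 = 0, which factors as (r - 3)(r + 2) = 0.
So the roots are 3 and -2. Since |3| > |-2| and the coefficient of 3^k is non-zero, the ratio tends to 3.

3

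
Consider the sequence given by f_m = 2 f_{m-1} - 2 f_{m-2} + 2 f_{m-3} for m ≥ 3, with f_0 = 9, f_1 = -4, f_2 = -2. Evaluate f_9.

f_3 = 2(-2) - 2(-4) + 2(9) = 22
f_4 = 2(22) - 2(-2) + 2(-4) = 40
f_5 = 2(40) - 2(22) + 2(-2) = 32
f_6 = 2(32) - 2(40) + 2(22) = 28
f_7 = 2(28) - 2(32) + 2(40) = 72
f_8 = 2(72) - 2(28) + 2(32) = 152
f_9 = 2(152) - 2(72) + 2(28) = 216

216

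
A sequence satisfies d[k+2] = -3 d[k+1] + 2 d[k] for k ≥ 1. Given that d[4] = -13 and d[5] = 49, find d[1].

4

Rearranging, d[k-2] = (d[k] + 3 d[k-1]) / 2.
d[3] = (49 + 3*(-13)) / 2 = 10/2 = 5
d[2] = (-13 + 3*5) / 2 = 2/2 = 1
d[1] = (5 + 3*1) / 2 = 8/2 = 4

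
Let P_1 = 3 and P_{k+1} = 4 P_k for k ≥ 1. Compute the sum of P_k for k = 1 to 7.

P_2 = 4·3 = 12
P_3 = 4·12 = 48
P_4 = 4·48 = 192
P_5 = 4·192 = 768
P_6 = 4·768 = 3072
P_7 = 4·3072 = 12288
Sum = 3 + 12 + 48 + 192 + 768 + 3072 + 12288 = 16383

16383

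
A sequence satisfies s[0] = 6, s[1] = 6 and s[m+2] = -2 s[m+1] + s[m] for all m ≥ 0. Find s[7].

594

s[2] = -2·6 + 6 = -6
s[3] = -2·(-6) + 6 = 18
s[4] = -2·18 + (-6) = -42
s[5] = -2·(-42) + 18 = 102
s[6] = -2·102 + (-42) = -246
s[7] = -2·(-246) + 102 = 594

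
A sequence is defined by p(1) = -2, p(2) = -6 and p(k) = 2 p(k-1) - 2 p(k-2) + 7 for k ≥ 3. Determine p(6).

p(3) = 2(-6) - 2(-2) + 7 = -1
p(4) = 2(-1) - 2(-6) + 7 = 17
p(5) = 2(17) - 2(-1) + 7 = 43
p(6) = 2(43) - 2(17) + 7 = 59

59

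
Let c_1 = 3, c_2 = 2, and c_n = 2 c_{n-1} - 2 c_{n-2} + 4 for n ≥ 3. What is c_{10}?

c_3 = 2*2 - 2*3 + 4 = 2
c_4 = 2*2 - 2*2 + 4 = 4
c_5 = 2*4 - 2*2 + 4 = 8
c_6 = 2*8 - 2*4 + 4 = 12
c_7 = 2*12 - 2*8 + 4 = 12
c_8 = 2*12 - 2*12 + 4 = 4
c_9 = 2*4 - 2*12 + 4 = -12
c_{10} = 2*(-12) - 2*4 + 4 = -28

-28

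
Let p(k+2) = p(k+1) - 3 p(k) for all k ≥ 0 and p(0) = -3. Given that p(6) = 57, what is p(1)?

Let p(1) = x.
p(2) = 9 + x
p(3) = 9 - 2x
p(4) = -18 - 5x
p(5) = -45 + x
p(6) = 9 + 16x
So 9 + 16x = 57, giving x = 3.

3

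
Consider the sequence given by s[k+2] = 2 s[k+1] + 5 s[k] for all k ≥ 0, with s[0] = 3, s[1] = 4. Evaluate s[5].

s[2] = 2*4 + 5*3 = 23
s[3] = 2*23 + 5*4 = 66
s[4] = 2*66 + 5*23 = 247
s[5] = 2*247 + 5*66 = 824

824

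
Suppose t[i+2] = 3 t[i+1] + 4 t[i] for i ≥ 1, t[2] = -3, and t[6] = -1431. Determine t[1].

-4

Let t[1] = x.
t[3] = -9 + 4x
t[4] = -39 + 12x
t[5] = -153 + 52x
t[6] = -615 + 204x
So -615 + 204x = -1431, giving x = -4.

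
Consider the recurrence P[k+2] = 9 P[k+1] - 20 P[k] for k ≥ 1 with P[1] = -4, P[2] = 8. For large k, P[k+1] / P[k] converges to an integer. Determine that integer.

The characteristic equation is r^2 - 9r + 20 = 0, which factors as (r - 5)(r - 4) = 0.
So the roots are 5 and 4. Since |5| > |4| and the coefficient of 5^k is non-zero, the ratio tends to 5.

5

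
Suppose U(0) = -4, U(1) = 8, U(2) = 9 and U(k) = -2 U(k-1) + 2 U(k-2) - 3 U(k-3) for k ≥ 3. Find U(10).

U(3) = -2*9 + 2*8 - 3*(-4) = 10
U(4) = -2*10 + 2*9 - 3*8 = -26
U(5) = -2*(-26) + 2*10 - 3*9 = 45
U(6) = -2*45 + 2*(-26) - 3*10 = -172
U(7) = -2*(-172) + 2*45 - 3*(-26) = 512
U(8) = -2*512 + 2*(-172) - 3*45 = -1503
U(9) = -2*(-1503) + 2*512 - 3*(-172) = 4546
U(10) = -2*4546 + 2*(-1503) - 3*512 = -13634

-13634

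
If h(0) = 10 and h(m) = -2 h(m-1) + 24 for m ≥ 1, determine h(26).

134217736

The fixed point is 24/(1 + 2) = 8, so h(m) - 8 = -2(h(m-1) - 8).
Hence h(m) = 2·(-2)^m + 8.
h(26) = 2·(-2)^{26} + 8 = 2·67108864 + 8 = 134217736.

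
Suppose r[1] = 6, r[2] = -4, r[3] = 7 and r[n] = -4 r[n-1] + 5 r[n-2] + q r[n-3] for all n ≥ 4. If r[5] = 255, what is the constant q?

r[4] = -48 + 6q
r[5] = 227 - 28q
So 227 - 28q = 255, giving q = -1.

-1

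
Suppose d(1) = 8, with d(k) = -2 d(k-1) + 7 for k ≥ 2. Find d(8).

d(2) = -2(8) + 7 = -9
d(3) = -2(-9) + 7 = 25
d(4) = -2(25) + 7 = -43
d(5) = -2(-43) + 7 = 93
d(6) = -2(93) + 7 = -179
d(7) = -2(-179) + 7 = 365
d(8) = -2(365) + 7 = -723

-723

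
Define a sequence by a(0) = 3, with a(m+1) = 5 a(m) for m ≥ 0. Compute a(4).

1875

a(1) = 5*3 = 15
a(2) = 5*15 = 75
a(3) = 5*75 = 375
a(4) = 5*375 = 1875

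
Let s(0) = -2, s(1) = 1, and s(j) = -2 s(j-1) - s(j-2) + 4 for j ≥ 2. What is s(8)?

22

s(2) = -2·1 - (-2) + 4 = 4
s(3) = -2·4 - 1 + 4 = -5
s(4) = -2·(-5) - 4 + 4 = 10
s(5) = -2·10 - (-5) + 4 = -11
s(6) = -2·(-11) - 10 + 4 = 16
s(7) = -2·16 - (-11) + 4 = -17
s(8) = -2·(-17) - 16 + 4 = 22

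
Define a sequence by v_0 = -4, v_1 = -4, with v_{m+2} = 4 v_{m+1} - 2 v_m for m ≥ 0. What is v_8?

v_2 = 4*(-4) - 2*(-4) = -8
v_3 = 4*(-8) - 2*(-4) = -24
v_4 = 4*(-24) - 2*(-8) = -80
v_5 = 4*(-80) - 2*(-24) = -272
v_6 = 4*(-272) - 2*(-80) = -928
v_7 = 4*(-928) - 2*(-272) = -3168
v_8 = 4*(-3168) - 2*(-928) = -10816

-10816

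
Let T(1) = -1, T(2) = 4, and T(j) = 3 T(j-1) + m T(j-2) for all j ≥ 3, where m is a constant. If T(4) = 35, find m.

-1

T(3) = 12 - m
T(4) = 36 + m
So 36 + m = 35, giving m = -1.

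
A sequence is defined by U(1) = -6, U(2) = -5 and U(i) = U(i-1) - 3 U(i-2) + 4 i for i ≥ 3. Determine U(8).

U(3) = (-5) - 3(-6) + 12 = 25
U(4) = 25 - 3(-5) + 16 = 56
U(5) = 56 - 3(25) + 20 = 1
U(6) = 1 - 3(56) + 24 = -143
U(7) = (-143) - 3(1) + 28 = -118
U(8) = (-118) - 3(-143) + 32 = 343

343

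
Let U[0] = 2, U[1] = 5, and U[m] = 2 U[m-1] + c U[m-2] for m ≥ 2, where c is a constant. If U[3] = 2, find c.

-2

U[2] = 10 + 2c
U[3] = 20 + 9c
So 20 + 9c = 2, giving c = -2.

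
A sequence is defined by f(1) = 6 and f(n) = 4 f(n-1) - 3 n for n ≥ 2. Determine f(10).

961206

f(2) = 4(6) - 6 = 18
f(3) = 4(18) - 9 = 63
f(4) = 4(63) - 12 = 240
f(5) = 4(240) - 15 = 945
f(6) = 4(945) - 18 = 3762
f(7) = 4(3762) - 21 = 15027
f(8) = 4(15027) - 24 = 60084
f(9) = 4(60084) - 27 = 240309
f(10) = 4(240309) - 30 = 961206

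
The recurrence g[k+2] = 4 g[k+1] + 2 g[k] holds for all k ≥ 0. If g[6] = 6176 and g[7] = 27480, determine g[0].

2

Rearranging, g[k-2] = (g[k] - 4 g[k-1]) / 2.
g[5] = (27480 - 4·6176) / 2 = 2776/2 = 1388
g[4] = (6176 - 4·1388) / 2 = 624/2 = 312
g[3] = (1388 - 4·312) / 2 = 140/2 = 70
g[2] = (312 - 4·70) / 2 = 32/2 = 16
g[1] = (70 - 4·16) / 2 = 6/2 = 3
g[0] = (16 - 4·3) / 2 = 4/2 = 2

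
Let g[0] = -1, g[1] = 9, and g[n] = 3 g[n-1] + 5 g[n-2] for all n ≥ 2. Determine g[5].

g[2] = 3·9 + 5·(-1) = 22
g[3] = 3·22 + 5·9 = 111
g[4] = 3·111 + 5·22 = 443
g[5] = 3·443 + 5·111 = 1884

1884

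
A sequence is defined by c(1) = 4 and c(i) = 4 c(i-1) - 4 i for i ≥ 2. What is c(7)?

3652

c(2) = 4·4 - 8 = 8
c(3) = 4·8 - 12 = 20
c(4) = 4·20 - 16 = 64
c(5) = 4·64 - 20 = 236
c(6) = 4·236 - 24 = 920
c(7) = 4·920 - 28 = 3652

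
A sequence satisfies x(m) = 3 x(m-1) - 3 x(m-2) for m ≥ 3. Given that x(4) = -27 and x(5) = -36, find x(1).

Rearranging, x(m-2) = (x(m) - 3 x(m-1)) / -3.
x(3) = (-36 - 3·(-27)) / -3 = 45/-3 = -15
x(2) = (-27 - 3·(-15)) / -3 = 18/-3 = -6
x(1) = (-15 - 3·(-6)) / -3 = 3/-3 = -1

-1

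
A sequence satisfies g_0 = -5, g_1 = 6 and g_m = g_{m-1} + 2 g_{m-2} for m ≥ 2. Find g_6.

16

g_2 = 6 + 2·(-5) = -4
g_3 = (-4) + 2·6 = 8
g_4 = 8 + 2·(-4) = 0
g_5 = 0 + 2·8 = 16
g_6 = 16 + 2·0 = 16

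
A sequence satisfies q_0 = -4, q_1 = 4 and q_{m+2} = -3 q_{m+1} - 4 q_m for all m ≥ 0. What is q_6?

4

q_2 = -3·4 - 4·(-4) = 4
q_3 = -3·4 - 4·4 = -28
q_4 = -3·(-28) - 4·4 = 68
q_5 = -3·68 - 4·(-28) = -92
q_6 = -3·(-92) - 4·68 = 4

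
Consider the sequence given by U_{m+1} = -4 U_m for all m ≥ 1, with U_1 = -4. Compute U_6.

4096

U_2 = -4·(-4) = 16
U_3 = -4·16 = -64
U_4 = -4·(-64) = 256
U_5 = -4·256 = -1024
U_6 = -4·(-1024) = 4096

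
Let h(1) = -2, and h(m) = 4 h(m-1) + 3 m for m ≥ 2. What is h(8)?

h(2) = 4·(-2) + 6 = -2
h(3) = 4·(-2) + 9 = 1
h(4) = 4·1 + 12 = 16
h(5) = 4·16 + 15 = 79
h(6) = 4·79 + 18 = 334
h(7) = 4·334 + 21 = 1357
h(8) = 4·1357 + 24 = 5452

5452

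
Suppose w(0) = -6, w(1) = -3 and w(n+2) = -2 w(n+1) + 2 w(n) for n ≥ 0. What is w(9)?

w(2) = -2*(-3) + 2*(-6) = -6
w(3) = -2*(-6) + 2*(-3) = 6
w(4) = -2*6 + 2*(-6) = -24
w(5) = -2*(-24) + 2*6 = 60
w(6) = -2*60 + 2*(-24) = -168
w(7) = -2*(-168) + 2*60 = 456
w(8) = -2*456 + 2*(-168) = -1248
w(9) = -2*(-1248) + 2*456 = 3408

3408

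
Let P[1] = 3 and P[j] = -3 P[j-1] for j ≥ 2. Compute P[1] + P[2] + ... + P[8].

P[2] = -3*3 = -9
P[3] = -3*(-9) = 27
P[4] = -3*27 = -81
P[5] = -3*(-81) = 243
P[6] = -3*243 = -729
P[7] = -3*(-729) = 2187
P[8] = -3*2187 = -6561
Sum = 3 + (-9) + 27 + (-81) + 243 + (-729) + 2187 + (-6561) = -4920

-4920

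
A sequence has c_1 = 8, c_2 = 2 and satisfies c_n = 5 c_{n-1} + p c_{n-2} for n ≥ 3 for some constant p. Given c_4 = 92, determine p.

1

c_3 = 10 + 8p
c_4 = 50 + 42p
So 50 + 42p = 92, giving p = 1.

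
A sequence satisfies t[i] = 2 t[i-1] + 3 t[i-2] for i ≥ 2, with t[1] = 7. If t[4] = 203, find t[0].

3

Let t[0] = v.
t[2] = 14 + 3v
t[3] = 49 + 6v
t[4] = 140 + 21v
So 140 + 21v = 203, giving v = 3.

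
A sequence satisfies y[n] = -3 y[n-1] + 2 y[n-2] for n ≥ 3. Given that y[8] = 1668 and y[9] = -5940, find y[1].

9

Rearranging, y[n-2] = (y[n] + 3 y[n-1]) / 2.
y[7] = (-5940 + 3(1668)) / 2 = -936/2 = -468
y[6] = (1668 + 3(-468)) / 2 = 264/2 = 132
y[5] = (-468 + 3(132)) / 2 = -72/2 = -36
y[4] = (132 + 3(-36)) / 2 = 24/2 = 12
y[3] = (-36 + 3(12)) / 2 = 0/2 = 0
y[2] = (12 + 3(0)) / 2 = 12/2 = 6
y[1] = (0 + 3(6)) / 2 = 18/2 = 9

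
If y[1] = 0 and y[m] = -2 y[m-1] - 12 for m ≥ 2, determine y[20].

The fixed point is -12/(1 + 2) = -4, so y[m] + 4 = -2(y[m-1] + 4).
Hence y[m] = 4·(-2)^{m-1} - 4.
y[20] = 4·(-2)^{19} - 4 = 4·-524288 - 4 = -2097156.

-2097156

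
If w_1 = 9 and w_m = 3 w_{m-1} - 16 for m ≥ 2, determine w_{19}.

The fixed point is -16/(1 - 3) = 8, so w_m - 8 = 3(w_{m-1} - 8).
Hence w_m = 1·3^{m-1} + 8.
w_{19} = 1·3^{18} + 8 = 1·387420489 + 8 = 387420497.

387420497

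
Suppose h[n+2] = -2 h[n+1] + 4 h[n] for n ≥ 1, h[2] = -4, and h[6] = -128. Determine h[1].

Let h[1] = v.
h[3] = 8 + 4v
h[4] = -32 - 8v
h[5] = 96 + 32v
h[6] = -320 - 96v
So -320 - 96v = -128, giving v = -2.

-2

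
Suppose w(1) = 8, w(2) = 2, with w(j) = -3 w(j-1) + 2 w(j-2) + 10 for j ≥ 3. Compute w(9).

w(3) = -3*2 + 2*8 + 10 = 20
w(4) = -3*20 + 2*2 + 10 = -46
w(5) = -3*(-46) + 2*20 + 10 = 188
w(6) = -3*188 + 2*(-46) + 10 = -646
w(7) = -3*(-646) + 2*188 + 10 = 2324
w(8) = -3*2324 + 2*(-646) + 10 = -8254
w(9) = -3*(-8254) + 2*2324 + 10 = 29420

29420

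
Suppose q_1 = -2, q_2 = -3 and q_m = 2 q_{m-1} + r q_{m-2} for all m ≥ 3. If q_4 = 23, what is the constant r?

-5

q_3 = -6 - 2r
q_4 = -12 - 7r
So -12 - 7r = 23, giving r = -5.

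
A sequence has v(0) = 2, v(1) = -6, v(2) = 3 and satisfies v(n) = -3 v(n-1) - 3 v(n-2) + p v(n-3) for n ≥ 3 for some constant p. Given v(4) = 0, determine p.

-3

v(3) = 9 + 2p
v(4) = -36 - 12p
So -36 - 12p = 0, giving p = -3.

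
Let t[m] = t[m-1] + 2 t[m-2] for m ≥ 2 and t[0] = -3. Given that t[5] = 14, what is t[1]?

4

Let t[1] = z.
t[2] = -6 + z
t[3] = -6 + 3z
t[4] = -18 + 5z
t[5] = -30 + 11z
So -30 + 11z = 14, giving z = 4.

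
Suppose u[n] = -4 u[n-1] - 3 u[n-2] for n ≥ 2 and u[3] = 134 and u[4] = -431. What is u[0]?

9

Rearranging, u[n-2] = (u[n] + 4 u[n-1]) / -3.
u[2] = (-431 + 4*134) / -3 = 105/-3 = -35
u[1] = (134 + 4*(-35)) / -3 = -6/-3 = 2
u[0] = (-35 + 4*2) / -3 = -27/-3 = 9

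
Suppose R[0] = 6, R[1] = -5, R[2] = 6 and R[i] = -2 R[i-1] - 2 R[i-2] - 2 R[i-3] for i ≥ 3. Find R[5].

-36

R[3] = -2·6 - 2·(-5) - 2·6 = -14
R[4] = -2·(-14) - 2·6 - 2·(-5) = 26
R[5] = -2·26 - 2·(-14) - 2·6 = -36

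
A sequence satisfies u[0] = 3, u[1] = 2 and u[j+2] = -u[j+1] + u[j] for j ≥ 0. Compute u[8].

u[2] = -2 + 3 = 1
u[3] = -1 + 2 = 1
u[4] = -1 + 1 = 0
u[5] = -0 + 1 = 1
u[6] = -1 + 0 = -1
u[7] = -(-1) + 1 = 2
u[8] = -2 + (-1) = -3

-3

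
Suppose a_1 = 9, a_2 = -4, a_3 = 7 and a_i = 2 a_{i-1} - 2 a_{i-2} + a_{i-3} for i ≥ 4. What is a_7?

9

a_4 = 2*7 - 2*(-4) + 9 = 31
a_5 = 2*31 - 2*7 + (-4) = 44
a_6 = 2*44 - 2*31 + 7 = 33
a_7 = 2*33 - 2*44 + 31 = 9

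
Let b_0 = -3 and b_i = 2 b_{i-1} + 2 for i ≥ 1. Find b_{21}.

The fixed point is 2/(1 - 2) = -2, so b_i + 2 = 2(b_{i-1} + 2).
Hence b_i = -1·2^i - 2.
b_{21} = -1·2^{21} - 2 = -1·2097152 - 2 = -2097154.

-2097154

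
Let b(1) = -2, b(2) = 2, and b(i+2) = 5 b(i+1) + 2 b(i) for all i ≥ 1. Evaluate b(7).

b(3) = 5(2) + 2(-2) = 6
b(4) = 5(6) + 2(2) = 34
b(5) = 5(34) + 2(6) = 182
b(6) = 5(182) + 2(34) = 978
b(7) = 5(978) + 2(182) = 5254

5254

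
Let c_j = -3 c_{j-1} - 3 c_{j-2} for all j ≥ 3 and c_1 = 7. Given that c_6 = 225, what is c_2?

Let c_2 = z.
c_3 = -21 - 3z
c_4 = 63 + 6z
c_5 = -126 - 9z
c_6 = 189 + 9z
So 189 + 9z = 225, giving z = 4.

4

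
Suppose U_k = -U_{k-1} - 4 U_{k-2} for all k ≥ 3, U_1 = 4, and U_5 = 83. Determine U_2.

Let U_2 = z.
U_3 = -16 - z
U_4 = 16 - 3z
U_5 = 48 + 7z
So 48 + 7z = 83, giving z = 5.

5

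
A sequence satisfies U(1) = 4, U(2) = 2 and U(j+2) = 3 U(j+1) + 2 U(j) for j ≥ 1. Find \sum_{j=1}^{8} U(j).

U(3) = 3*2 + 2*4 = 14
U(4) = 3*14 + 2*2 = 46
U(5) = 3*46 + 2*14 = 166
U(6) = 3*166 + 2*46 = 590
U(7) = 3*590 + 2*166 = 2102
U(8) = 3*2102 + 2*590 = 7486
Sum = 4 + 2 + 14 + 46 + 166 + 590 + 2102 + 7486 = 10410

10410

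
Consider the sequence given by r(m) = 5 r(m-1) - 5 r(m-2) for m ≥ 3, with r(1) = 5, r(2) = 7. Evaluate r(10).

r(3) = 5*7 - 5*5 = 10
r(4) = 5*10 - 5*7 = 15
r(5) = 5*15 - 5*10 = 25
r(6) = 5*25 - 5*15 = 50
r(7) = 5*50 - 5*25 = 125
r(8) = 5*125 - 5*50 = 375
r(9) = 5*375 - 5*125 = 1250
r(10) = 5*1250 - 5*375 = 4375

4375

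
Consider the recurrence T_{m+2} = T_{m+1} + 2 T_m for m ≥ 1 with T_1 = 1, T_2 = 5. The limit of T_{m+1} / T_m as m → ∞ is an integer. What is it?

The characteristic equation is r^2 - r - 2 = 0, which factors as (r - 2)(r + 1) = 0.
So the roots are 2 and -1. Since |2| > |-1| and the coefficient of 2^m is non-zero, the ratio tends to 2.

2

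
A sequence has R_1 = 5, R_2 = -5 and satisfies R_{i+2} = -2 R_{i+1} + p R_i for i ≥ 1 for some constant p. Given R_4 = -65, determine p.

R_3 = 10 + 5p
R_4 = -20 - 15p
So -20 - 15p = -65, giving p = 3.

3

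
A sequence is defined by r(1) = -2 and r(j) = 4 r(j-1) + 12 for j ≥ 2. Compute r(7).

r(2) = 4(-2) + 12 = 4
r(3) = 4(4) + 12 = 28
r(4) = 4(28) + 12 = 124
r(5) = 4(124) + 12 = 508
r(6) = 4(508) + 12 = 2044
r(7) = 4(2044) + 12 = 8188

8188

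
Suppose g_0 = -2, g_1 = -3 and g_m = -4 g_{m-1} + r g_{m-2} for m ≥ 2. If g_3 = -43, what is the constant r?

1

g_2 = 12 - 2r
g_3 = -48 + 5r
So -48 + 5r = -43, giving r = 1.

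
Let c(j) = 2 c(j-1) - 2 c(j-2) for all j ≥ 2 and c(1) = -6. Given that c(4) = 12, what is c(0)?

-3

Let c(0) = y.
c(2) = -12 - 2y
c(3) = -12 - 4y
c(4) = -4y
So -4y = 12, giving y = -3.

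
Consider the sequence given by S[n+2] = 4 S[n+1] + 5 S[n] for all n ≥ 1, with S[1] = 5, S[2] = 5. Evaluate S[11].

S[3] = 4(5) + 5(5) = 45
S[4] = 4(45) + 5(5) = 205
S[5] = 4(205) + 5(45) = 1045
S[6] = 4(1045) + 5(205) = 5205
S[7] = 4(5205) + 5(1045) = 26045
S[8] = 4(26045) + 5(5205) = 130205
S[9] = 4(130205) + 5(26045) = 651045
S[10] = 4(651045) + 5(130205) = 3255205
S[11] = 4(3255205) + 5(651045) = 16276045

16276045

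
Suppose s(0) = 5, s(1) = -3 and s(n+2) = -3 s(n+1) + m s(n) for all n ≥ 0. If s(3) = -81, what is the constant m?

3

s(2) = 9 + 5m
s(3) = -27 - 18m
So -27 - 18m = -81, giving m = 3.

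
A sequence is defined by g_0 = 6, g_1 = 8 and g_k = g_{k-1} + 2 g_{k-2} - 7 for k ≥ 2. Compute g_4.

41

g_2 = 8 + 2(6) - 7 = 13
g_3 = 13 + 2(8) - 7 = 22
g_4 = 22 + 2(13) - 7 = 41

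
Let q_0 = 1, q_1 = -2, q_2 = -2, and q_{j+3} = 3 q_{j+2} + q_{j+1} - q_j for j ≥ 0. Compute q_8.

q_3 = 3*(-2) + (-2) - 1 = -9
q_4 = 3*(-9) + (-2) - (-2) = -27
q_5 = 3*(-27) + (-9) - (-2) = -88
q_6 = 3*(-88) + (-27) - (-9) = -282
q_7 = 3*(-282) + (-88) - (-27) = -907
q_8 = 3*(-907) + (-282) - (-88) = -2915

-2915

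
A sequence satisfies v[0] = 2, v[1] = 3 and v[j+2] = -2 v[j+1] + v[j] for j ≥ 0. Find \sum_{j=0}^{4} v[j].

v[2] = -2(3) + 2 = -4
v[3] = -2(-4) + 3 = 11
v[4] = -2(11) + (-4) = -26
Sum = 2 + 3 + (-4) + 11 + (-26) = -14

-14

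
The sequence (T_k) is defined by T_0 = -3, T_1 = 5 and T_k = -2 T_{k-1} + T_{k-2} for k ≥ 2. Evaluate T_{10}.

T_2 = -2(5) + (-3) = -13
T_3 = -2(-13) + 5 = 31
T_4 = -2(31) + (-13) = -75
T_5 = -2(-75) + 31 = 181
T_6 = -2(181) + (-75) = -437
T_7 = -2(-437) + 181 = 1055
T_8 = -2(1055) + (-437) = -2547
T_9 = -2(-2547) + 1055 = 6149
T_{10} = -2(6149) + (-2547) = -14845

-14845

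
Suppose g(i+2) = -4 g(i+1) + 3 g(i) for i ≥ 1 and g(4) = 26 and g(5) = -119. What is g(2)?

Rearranging, g(i-2) = (g(i) + 4 g(i-1)) / 3.
g(3) = (-119 + 4·26) / 3 = -15/3 = -5
g(2) = (26 + 4·(-5)) / 3 = 6/3 = 2

2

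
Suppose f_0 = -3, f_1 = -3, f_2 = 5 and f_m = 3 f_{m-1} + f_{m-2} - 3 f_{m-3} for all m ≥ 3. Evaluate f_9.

19677

f_3 = 3*5 + (-3) - 3*(-3) = 21
f_4 = 3*21 + 5 - 3*(-3) = 77
f_5 = 3*77 + 21 - 3*5 = 237
f_6 = 3*237 + 77 - 3*21 = 725
f_7 = 3*725 + 237 - 3*77 = 2181
f_8 = 3*2181 + 725 - 3*237 = 6557
f_9 = 3*6557 + 2181 - 3*725 = 19677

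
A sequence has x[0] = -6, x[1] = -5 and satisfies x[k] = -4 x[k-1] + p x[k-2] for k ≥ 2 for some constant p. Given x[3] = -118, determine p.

x[2] = 20 - 6p
x[3] = -80 + 19p
So -80 + 19p = -118, giving p = -2.

-2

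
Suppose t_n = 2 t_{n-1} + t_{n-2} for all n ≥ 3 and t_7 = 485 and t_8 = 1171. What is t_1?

Rearranging, t_{n-2} = t_n - 2 t_{n-1}.
t_6 = 1171 - 2*485 = 201
t_5 = 485 - 2*201 = 83
t_4 = 201 - 2*83 = 35
t_3 = 83 - 2*35 = 13
t_2 = 35 - 2*13 = 9
t_1 = 13 - 2*9 = -5

-5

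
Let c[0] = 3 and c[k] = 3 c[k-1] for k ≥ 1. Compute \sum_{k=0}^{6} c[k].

c[1] = 3(3) = 9
c[2] = 3(9) = 27
c[3] = 3(27) = 81
c[4] = 3(81) = 243
c[5] = 3(243) = 729
c[6] = 3(729) = 2187
Sum = 3 + 9 + 27 + 81 + 243 + 729 + 2187 = 3279

3279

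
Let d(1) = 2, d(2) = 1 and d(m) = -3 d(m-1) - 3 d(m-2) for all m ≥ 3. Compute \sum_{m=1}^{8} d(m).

d(3) = -3*1 - 3*2 = -9
d(4) = -3*(-9) - 3*1 = 24
d(5) = -3*24 - 3*(-9) = -45
d(6) = -3*(-45) - 3*24 = 63
d(7) = -3*63 - 3*(-45) = -54
d(8) = -3*(-54) - 3*63 = -27
Sum = 2 + 1 + (-9) + 24 + (-45) + 63 + (-54) + (-27) = -45

-45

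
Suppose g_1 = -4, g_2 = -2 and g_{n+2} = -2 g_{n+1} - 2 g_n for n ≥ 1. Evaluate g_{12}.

g_3 = -2(-2) - 2(-4) = 12
g_4 = -2(12) - 2(-2) = -20
g_5 = -2(-20) - 2(12) = 16
g_6 = -2(16) - 2(-20) = 8
g_7 = -2(8) - 2(16) = -48
g_8 = -2(-48) - 2(8) = 80
g_9 = -2(80) - 2(-48) = -64
g_{10} = -2(-64) - 2(80) = -32
g_{11} = -2(-32) - 2(-64) = 192
g_{12} = -2(192) - 2(-32) = -320

-320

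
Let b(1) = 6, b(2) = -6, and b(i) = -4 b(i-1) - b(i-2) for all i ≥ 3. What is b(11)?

b(3) = -4·(-6) - 6 = 18
b(4) = -4·18 - (-6) = -66
b(5) = -4·(-66) - 18 = 246
b(6) = -4·246 - (-66) = -918
b(7) = -4·(-918) - 246 = 3426
b(8) = -4·3426 - (-918) = -12786
b(9) = -4·(-12786) - 3426 = 47718
b(10) = -4·47718 - (-12786) = -178086
b(11) = -4·(-178086) - 47718 = 664626

664626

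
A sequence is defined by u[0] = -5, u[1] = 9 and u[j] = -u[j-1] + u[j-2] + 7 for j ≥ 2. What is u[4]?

-23

u[2] = -9 + (-5) + 7 = -7
u[3] = -(-7) + 9 + 7 = 23
u[4] = -23 + (-7) + 7 = -23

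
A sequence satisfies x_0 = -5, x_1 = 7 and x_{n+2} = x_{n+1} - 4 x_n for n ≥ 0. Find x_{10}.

x_2 = 7 - 4·(-5) = 27
x_3 = 27 - 4·7 = -1
x_4 = (-1) - 4·27 = -109
x_5 = (-109) - 4·(-1) = -105
x_6 = (-105) - 4·(-109) = 331
x_7 = 331 - 4·(-105) = 751
x_8 = 751 - 4·331 = -573
x_9 = (-573) - 4·751 = -3577
x_{10} = (-3577) - 4·(-573) = -1285

-1285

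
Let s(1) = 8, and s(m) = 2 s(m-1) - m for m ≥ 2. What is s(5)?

87

s(2) = 2(8) - 2 = 14
s(3) = 2(14) - 3 = 25
s(4) = 2(25) - 4 = 46
s(5) = 2(46) - 5 = 87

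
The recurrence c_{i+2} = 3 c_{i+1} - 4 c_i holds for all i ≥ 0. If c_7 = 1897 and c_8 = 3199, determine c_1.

Rearranging, c_{i-2} = (c_i - 3 c_{i-1}) / -4.
c_6 = (3199 - 3*1897) / -4 = -2492/-4 = 623
c_5 = (1897 - 3*623) / -4 = 28/-4 = -7
c_4 = (623 - 3*(-7)) / -4 = 644/-4 = -161
c_3 = (-7 - 3*(-161)) / -4 = 476/-4 = -119
c_2 = (-161 - 3*(-119)) / -4 = 196/-4 = -49
c_1 = (-119 - 3*(-49)) / -4 = 28/-4 = -7

-7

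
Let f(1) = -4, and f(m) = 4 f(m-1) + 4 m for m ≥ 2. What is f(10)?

f(2) = 4*(-4) + 8 = -8
f(3) = 4*(-8) + 12 = -20
f(4) = 4*(-20) + 16 = -64
f(5) = 4*(-64) + 20 = -236
f(6) = 4*(-236) + 24 = -920
f(7) = 4*(-920) + 28 = -3652
f(8) = 4*(-3652) + 32 = -14576
f(9) = 4*(-14576) + 36 = -58268
f(10) = 4*(-58268) + 40 = -233032

-233032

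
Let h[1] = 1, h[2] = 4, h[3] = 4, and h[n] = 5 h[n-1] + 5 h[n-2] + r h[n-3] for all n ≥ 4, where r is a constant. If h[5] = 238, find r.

h[4] = 40 + r
h[5] = 220 + 9r
So 220 + 9r = 238, giving r = 2.

2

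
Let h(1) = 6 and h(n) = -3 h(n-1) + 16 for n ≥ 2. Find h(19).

The fixed point is 16/(1 + 3) = 4, so h(n) - 4 = -3(h(n-1) - 4).
Hence h(n) = 2·(-3)^{n-1} + 4.
h(19) = 2·(-3)^{18} + 4 = 2·387420489 + 4 = 774840982.

774840982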